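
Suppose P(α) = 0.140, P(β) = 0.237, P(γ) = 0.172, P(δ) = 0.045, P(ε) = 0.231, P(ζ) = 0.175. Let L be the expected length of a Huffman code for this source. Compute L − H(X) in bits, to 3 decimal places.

0.076 bits

Entropy H = −Σ p log₂ p ≈ 2.4559 bits.
Huffman merges: 9/200+7/50→37/200; 43/250+7/40→347/1000; 37/200+231/1000→52/125; 237/1000+347/1000→73/125; 52/125+73/125→1. L = 633/250 ≈ 2.5320.
L − H = 2.5320 − 2.4559 = 0.076 bits.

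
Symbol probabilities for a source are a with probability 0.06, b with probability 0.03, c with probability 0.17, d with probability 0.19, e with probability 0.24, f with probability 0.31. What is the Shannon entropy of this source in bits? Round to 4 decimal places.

H = −Σ pᵢ log₂ pᵢ.
−0.06·log₂(0.06) = 0.2435
−0.03·log₂(0.03) = 0.1518
−0.17·log₂(0.17) = 0.4346
−0.19·log₂(0.19) = 0.4552
−0.24·log₂(0.24) = 0.4941
−0.31·log₂(0.31) = 0.5238
Sum ≈ 2.3030 → 2.3030 bits.

2.3030 bits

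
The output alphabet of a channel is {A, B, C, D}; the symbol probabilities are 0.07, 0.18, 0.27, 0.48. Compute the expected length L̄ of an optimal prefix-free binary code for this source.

1.77 bits/symbol

Repeatedly combine the two least-probable nodes; the expected code length is the sum of the merged weights.
merge 7/100 + 9/50 → 1/4
merge 1/4 + 27/100 → 13/25
merge 12/25 + 13/25 → 1
L = 1/4 + 13/25 + 1 = 177/100 = 1.77 bits/symbol.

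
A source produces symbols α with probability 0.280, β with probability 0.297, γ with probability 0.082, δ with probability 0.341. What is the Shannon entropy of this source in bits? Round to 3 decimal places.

1.860 bits

H = −Σ pᵢ log₂ pᵢ.
−0.280·log₂(0.280) = 0.5142
−0.297·log₂(0.297) = 0.5202
−0.082·log₂(0.082) = 0.2959
−0.341·log₂(0.341) = 0.5293
Sum ≈ 1.8596 → 1.860 bits.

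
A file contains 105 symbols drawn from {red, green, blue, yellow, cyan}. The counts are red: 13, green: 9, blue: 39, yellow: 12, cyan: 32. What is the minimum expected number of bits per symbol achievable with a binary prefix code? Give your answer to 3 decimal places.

2.152 bits/symbol

Probabilities are the counts divided by 105.
Repeatedly combine the two least-probable nodes; the expected code length is the sum of the merged weights.
merge 3/35 + 4/35 → 1/5
merge 13/105 + 1/5 → 34/105
merge 32/105 + 34/105 → 22/35
merge 13/35 + 22/35 → 1
L = 1/5 + 34/105 + 22/35 + 1 = 226/105 ≈ 2.152 bits/symbol.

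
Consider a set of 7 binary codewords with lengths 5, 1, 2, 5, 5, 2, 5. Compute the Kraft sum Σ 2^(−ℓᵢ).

1.125

With common denominator 2^5 = 32: Σ 2^(−ℓᵢ) = 1/32 + 16/32 + 8/32 + 1/32 + 1/32 + 8/32 + 1/32 = 36/32 = 1.125.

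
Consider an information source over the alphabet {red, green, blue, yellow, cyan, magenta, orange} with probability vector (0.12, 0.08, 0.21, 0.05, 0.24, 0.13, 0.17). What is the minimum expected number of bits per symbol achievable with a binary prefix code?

Repeatedly combine the two least-probable nodes; the expected code length is the sum of the merged weights.
merge 1/20 + 2/25 → 13/100
merge 3/25 + 13/100 → 1/4
merge 13/100 + 17/100 → 3/10
merge 21/100 + 6/25 → 9/20
merge 1/4 + 3/10 → 11/20
merge 9/20 + 11/20 → 1
L = 13/100 + 1/4 + 3/10 + 9/20 + 11/20 + 1 = 67/25 = 2.68 bits/symbol.

2.68 bits/symbol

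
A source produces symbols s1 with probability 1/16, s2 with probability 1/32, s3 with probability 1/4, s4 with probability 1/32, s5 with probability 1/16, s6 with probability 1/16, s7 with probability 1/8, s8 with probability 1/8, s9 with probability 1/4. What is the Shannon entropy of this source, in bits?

2.8125 bits

Each probability is a power of 1/2, so log₂(1/p) is an integer.
H = Σ p·log₂(1/p) = 1/16·4 + 1/32·5 + 1/4·2 + 1/32·5 + 1/16·4 + 1/16·4 + 1/8·3 + 1/8·3 + 1/4·2 = 2.8125 bits.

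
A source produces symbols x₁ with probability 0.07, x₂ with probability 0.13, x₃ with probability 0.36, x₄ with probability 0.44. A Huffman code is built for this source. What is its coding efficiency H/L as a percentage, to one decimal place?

Entropy H = −Σ p log₂ p ≈ 1.7030 bits.
Huffman merges: 7/100+13/100→1/5; 1/5+9/25→14/25; 11/25+14/25→1. L = 44/25 ≈ 1.7600.
Efficiency = H/L = 1.7030/1.7600 = 96.8%.

96.8%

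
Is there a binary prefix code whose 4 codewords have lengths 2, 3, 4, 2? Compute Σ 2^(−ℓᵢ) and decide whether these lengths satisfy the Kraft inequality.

With common denominator 2^4 = 16: Σ 2^(−ℓᵢ) = 4/16 + 2/16 + 1/16 + 4/16 = 11/16 = 0.6875.
Kraft's inequality requires Σ ≤ 1; here Σ = 0.6875 ≤ 1, so such a prefix code exists.

0.6875; yes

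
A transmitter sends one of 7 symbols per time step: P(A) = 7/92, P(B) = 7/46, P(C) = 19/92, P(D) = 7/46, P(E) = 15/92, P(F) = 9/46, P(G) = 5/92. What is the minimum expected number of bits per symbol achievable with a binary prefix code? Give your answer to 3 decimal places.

2.728 bits/symbol

Repeatedly combine the two least-probable nodes; the expected code length is the sum of the merged weights.
merge 5/92 + 7/92 → 3/23
merge 3/23 + 7/46 → 13/46
merge 7/46 + 15/92 → 29/92
merge 9/46 + 19/92 → 37/92
merge 13/46 + 29/92 → 55/92
merge 37/92 + 55/92 → 1
L = 3/23 + 13/46 + 29/92 + 37/92 + 55/92 + 1 = 251/92 ≈ 2.728 bits/symbol.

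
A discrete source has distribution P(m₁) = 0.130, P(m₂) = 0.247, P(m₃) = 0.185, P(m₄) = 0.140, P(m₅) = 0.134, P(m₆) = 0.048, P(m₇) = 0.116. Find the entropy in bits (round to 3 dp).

H = −Σ pᵢ log₂ pᵢ.
−0.130·log₂(0.130) = 0.3826
−0.247·log₂(0.247) = 0.4983
−0.185·log₂(0.185) = 0.4504
−0.140·log₂(0.140) = 0.3971
−0.134·log₂(0.134) = 0.3886
−0.048·log₂(0.048) = 0.2103
−0.116·log₂(0.116) = 0.3605
Sum ≈ 2.6878 → 2.688 bits.

2.688 bits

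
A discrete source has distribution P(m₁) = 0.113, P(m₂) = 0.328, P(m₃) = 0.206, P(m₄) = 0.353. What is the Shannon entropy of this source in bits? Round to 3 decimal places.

H = −Σ pᵢ log₂ pᵢ.
−0.113·log₂(0.113) = 0.3555
−0.328·log₂(0.328) = 0.5275
−0.206·log₂(0.206) = 0.4695
−0.353·log₂(0.353) = 0.5303
Sum ≈ 1.8828 → 1.883 bits.

1.883 bits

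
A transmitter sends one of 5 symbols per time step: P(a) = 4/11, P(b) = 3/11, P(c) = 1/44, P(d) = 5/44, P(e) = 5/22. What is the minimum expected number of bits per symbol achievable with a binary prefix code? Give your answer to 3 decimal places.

2.136 bits/symbol

Repeatedly combine the two least-probable nodes; the expected code length is the sum of the merged weights.
merge 1/44 + 5/44 → 3/22
merge 3/22 + 5/22 → 4/11
merge 3/11 + 4/11 → 7/11
merge 4/11 + 7/11 → 1
L = 3/22 + 4/11 + 7/11 + 1 = 47/22 ≈ 2.136 bits/symbol.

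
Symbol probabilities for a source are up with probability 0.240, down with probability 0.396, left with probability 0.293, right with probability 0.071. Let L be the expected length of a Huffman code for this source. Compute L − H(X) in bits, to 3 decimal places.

Entropy H = −Σ p log₂ p ≈ 1.8132 bits.
Huffman merges: 71/1000+6/25→311/1000; 293/1000+311/1000→151/250; 99/250+151/250→1. L = 383/200 ≈ 1.9150.
L − H = 1.9150 − 1.8132 = 0.102 bits.

0.102 bits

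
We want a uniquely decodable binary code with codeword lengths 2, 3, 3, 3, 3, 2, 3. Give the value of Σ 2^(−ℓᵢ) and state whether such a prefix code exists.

With common denominator 2^3 = 8: Σ 2^(−ℓᵢ) = 2/8 + 1/8 + 1/8 + 1/8 + 1/8 + 2/8 + 1/8 = 9/8 = 1.125.
Kraft's inequality requires Σ ≤ 1; here Σ = 1.125 > 1, so no such prefix code exists.

1.125; no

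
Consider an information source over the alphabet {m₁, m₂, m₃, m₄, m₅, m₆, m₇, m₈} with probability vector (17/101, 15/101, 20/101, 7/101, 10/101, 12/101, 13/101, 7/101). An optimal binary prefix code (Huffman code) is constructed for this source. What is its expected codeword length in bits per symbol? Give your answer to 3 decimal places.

Repeatedly combine the two least-probable nodes; the expected code length is the sum of the merged weights.
merge 7/101 + 7/101 → 14/101
merge 10/101 + 12/101 → 22/101
merge 13/101 + 14/101 → 27/101
merge 15/101 + 17/101 → 32/101
merge 20/101 + 22/101 → 42/101
merge 27/101 + 32/101 → 59/101
merge 42/101 + 59/101 → 1
L = 14/101 + 22/101 + 27/101 + 32/101 + 42/101 + 59/101 + 1 = 297/101 ≈ 2.941 bits/symbol.

2.941 bits/symbol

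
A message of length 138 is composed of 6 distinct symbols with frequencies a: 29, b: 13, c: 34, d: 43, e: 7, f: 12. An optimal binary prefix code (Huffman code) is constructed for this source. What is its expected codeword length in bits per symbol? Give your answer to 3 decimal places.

Probabilities are the counts divided by 138.
Repeatedly combine the two least-probable nodes; the expected code length is the sum of the merged weights.
merge 7/138 + 2/23 → 19/138
merge 13/138 + 19/138 → 16/69
merge 29/138 + 16/69 → 61/138
merge 17/69 + 43/138 → 77/138
merge 61/138 + 77/138 → 1
L = 19/138 + 16/69 + 61/138 + 77/138 + 1 = 109/46 ≈ 2.370 bits/symbol.

2.370 bits/symbol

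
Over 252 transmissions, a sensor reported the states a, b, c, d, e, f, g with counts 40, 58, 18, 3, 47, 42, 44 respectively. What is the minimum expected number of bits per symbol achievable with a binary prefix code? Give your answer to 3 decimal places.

Probabilities are the counts divided by 252.
Repeatedly combine the two least-probable nodes; the expected code length is the sum of the merged weights.
merge 1/84 + 1/14 → 1/12
merge 1/12 + 10/63 → 61/252
merge 1/6 + 11/63 → 43/126
merge 47/252 + 29/126 → 5/12
merge 61/252 + 43/126 → 7/12
merge 5/12 + 7/12 → 1
L = 1/12 + 61/252 + 43/126 + 5/12 + 7/12 + 1 = 8/3 ≈ 2.667 bits/symbol.

2.667 bits/symbol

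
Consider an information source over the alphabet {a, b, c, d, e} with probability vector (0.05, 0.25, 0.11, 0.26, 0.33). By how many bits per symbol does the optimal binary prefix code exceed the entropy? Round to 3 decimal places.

Entropy H = −Σ p log₂ p ≈ 2.0995 bits.
Huffman merges: 1/20+11/100→4/25; 4/25+1/4→41/100; 13/50+33/100→59/100; 41/100+59/100→1. L = 54/25 ≈ 2.1600.
L − H = 2.1600 − 2.0995 = 0.061 bits.

0.061 bits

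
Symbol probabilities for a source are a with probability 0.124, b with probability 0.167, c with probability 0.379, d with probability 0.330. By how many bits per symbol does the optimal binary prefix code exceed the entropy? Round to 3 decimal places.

Entropy H = −Σ p log₂ p ≈ 1.8630 bits.
Huffman merges: 31/250+167/1000→291/1000; 291/1000+33/100→621/1000; 379/1000+621/1000→1. L = 239/125 ≈ 1.9120.
L − H = 1.9120 − 1.8630 = 0.049 bits.

0.049 bits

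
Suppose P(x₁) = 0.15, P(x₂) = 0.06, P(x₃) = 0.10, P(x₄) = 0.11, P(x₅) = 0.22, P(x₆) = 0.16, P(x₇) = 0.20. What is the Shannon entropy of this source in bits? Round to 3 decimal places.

2.705 bits

H = −Σ pᵢ log₂ pᵢ.
−0.15·log₂(0.15) = 0.4105
−0.06·log₂(0.06) = 0.2435
−0.10·log₂(0.10) = 0.3322
−0.11·log₂(0.11) = 0.3503
−0.22·log₂(0.22) = 0.4806
−0.16·log₂(0.16) = 0.4230
−0.20·log₂(0.20) = 0.4644
Sum ≈ 2.7045 → 2.705 bits.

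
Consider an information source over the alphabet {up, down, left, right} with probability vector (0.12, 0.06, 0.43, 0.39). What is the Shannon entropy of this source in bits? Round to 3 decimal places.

H = −Σ pᵢ log₂ pᵢ.
−0.12·log₂(0.12) = 0.3671
−0.06·log₂(0.06) = 0.2435
−0.43·log₂(0.43) = 0.5236
−0.39·log₂(0.39) = 0.5298
Sum ≈ 1.6640 → 1.664 bits.

1.664 bits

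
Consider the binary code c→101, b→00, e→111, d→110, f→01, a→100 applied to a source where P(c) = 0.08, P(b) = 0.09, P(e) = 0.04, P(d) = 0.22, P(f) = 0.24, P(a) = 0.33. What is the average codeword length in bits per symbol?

2.67 bits/symbol

L̄ = Σ pᵢ·ℓᵢ = 0.08·3 + 0.09·2 + 0.04·3 + 0.22·3 + 0.24·2 + 0.33·3 = 2.67 bits/symbol.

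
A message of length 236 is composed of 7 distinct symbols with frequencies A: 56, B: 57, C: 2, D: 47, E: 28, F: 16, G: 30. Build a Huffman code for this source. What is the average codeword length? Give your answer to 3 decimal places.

Probabilities are the counts divided by 236.
Repeatedly combine the two least-probable nodes; the expected code length is the sum of the merged weights.
merge 1/118 + 4/59 → 9/118
merge 9/118 + 7/59 → 23/118
merge 15/118 + 23/118 → 19/59
merge 47/236 + 14/59 → 103/236
merge 57/236 + 19/59 → 133/236
merge 103/236 + 133/236 → 1
L = 9/118 + 23/118 + 19/59 + 103/236 + 133/236 + 1 = 153/59 ≈ 2.593 bits/symbol.

2.593 bits/symbol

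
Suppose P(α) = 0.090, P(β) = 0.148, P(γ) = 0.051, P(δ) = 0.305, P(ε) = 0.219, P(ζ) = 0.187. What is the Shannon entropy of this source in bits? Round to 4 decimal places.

2.3942 bits

H = −Σ pᵢ log₂ pᵢ.
−0.090·log₂(0.090) = 0.3127
−0.148·log₂(0.148) = 0.4079
−0.051·log₂(0.051) = 0.2190
−0.305·log₂(0.305) = 0.5225
−0.219·log₂(0.219) = 0.4798
−0.187·log₂(0.187) = 0.4523
Sum ≈ 2.3942 → 2.3942 bits.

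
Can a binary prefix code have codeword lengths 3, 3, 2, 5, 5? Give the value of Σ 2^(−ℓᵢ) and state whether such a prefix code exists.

With common denominator 2^5 = 32: Σ 2^(−ℓᵢ) = 4/32 + 4/32 + 8/32 + 1/32 + 1/32 = 18/32 = 0.5625.
Kraft's inequality requires Σ ≤ 1; here Σ = 0.5625 ≤ 1, so such a prefix code exists.

0.5625; yes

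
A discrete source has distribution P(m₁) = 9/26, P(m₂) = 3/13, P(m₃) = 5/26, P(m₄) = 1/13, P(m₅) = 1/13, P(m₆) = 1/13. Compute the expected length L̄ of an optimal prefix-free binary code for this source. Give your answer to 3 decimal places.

2.385 bits/symbol

Repeatedly combine the two least-probable nodes; the expected code length is the sum of the merged weights.
merge 1/13 + 1/13 → 2/13
merge 1/13 + 2/13 → 3/13
merge 5/26 + 3/13 → 11/26
merge 3/13 + 9/26 → 15/26
merge 11/26 + 15/26 → 1
L = 2/13 + 3/13 + 11/26 + 15/26 + 1 = 31/13 ≈ 2.385 bits/symbol.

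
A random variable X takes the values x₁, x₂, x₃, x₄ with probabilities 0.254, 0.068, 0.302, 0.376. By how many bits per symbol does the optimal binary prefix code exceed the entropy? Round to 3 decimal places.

Entropy H = −Σ p log₂ p ≈ 1.8182 bits.
Huffman merges: 17/250+127/500→161/500; 151/500+161/500→78/125; 47/125+78/125→1. L = 973/500 ≈ 1.9460.
L − H = 1.9460 − 1.8182 = 0.128 bits.

0.128 bits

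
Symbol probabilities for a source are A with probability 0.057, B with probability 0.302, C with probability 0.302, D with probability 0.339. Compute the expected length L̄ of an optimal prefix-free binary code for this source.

Repeatedly combine the two least-probable nodes; the expected code length is the sum of the merged weights.
merge 57/1000 + 151/500 → 359/1000
merge 151/500 + 339/1000 → 641/1000
merge 359/1000 + 641/1000 → 1
L = 359/1000 + 641/1000 + 1 = 2 bits/symbol.

2 bits/symbol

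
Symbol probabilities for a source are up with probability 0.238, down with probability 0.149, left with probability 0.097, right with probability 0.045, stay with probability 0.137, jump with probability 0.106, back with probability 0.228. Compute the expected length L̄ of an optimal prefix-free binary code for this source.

Repeatedly combine the two least-probable nodes; the expected code length is the sum of the merged weights.
merge 9/200 + 97/1000 → 71/500
merge 53/500 + 137/1000 → 243/1000
merge 71/500 + 149/1000 → 291/1000
merge 57/250 + 119/500 → 233/500
merge 243/1000 + 291/1000 → 267/500
merge 233/500 + 267/500 → 1
L = 71/500 + 243/1000 + 291/1000 + 233/500 + 267/500 + 1 = 669/250 = 2.676 bits/symbol.

2.676 bits/symbol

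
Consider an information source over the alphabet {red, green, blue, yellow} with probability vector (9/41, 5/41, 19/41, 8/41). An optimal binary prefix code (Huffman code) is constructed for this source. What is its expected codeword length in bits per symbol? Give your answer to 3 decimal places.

1.854 bits/symbol

Repeatedly combine the two least-probable nodes; the expected code length is the sum of the merged weights.
merge 5/41 + 8/41 → 13/41
merge 9/41 + 13/41 → 22/41
merge 19/41 + 22/41 → 1
L = 13/41 + 22/41 + 1 = 76/41 ≈ 1.854 bits/symbol.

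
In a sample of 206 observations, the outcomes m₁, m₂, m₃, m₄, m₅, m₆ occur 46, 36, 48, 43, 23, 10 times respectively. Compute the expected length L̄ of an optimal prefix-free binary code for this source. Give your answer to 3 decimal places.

Probabilities are the counts divided by 206.
Repeatedly combine the two least-probable nodes; the expected code length is the sum of the merged weights.
merge 5/103 + 23/206 → 33/206
merge 33/206 + 18/103 → 69/206
merge 43/206 + 23/103 → 89/206
merge 24/103 + 69/206 → 117/206
merge 89/206 + 117/206 → 1
L = 33/206 + 69/206 + 89/206 + 117/206 + 1 = 257/103 ≈ 2.495 bits/symbol.

2.495 bits/symbol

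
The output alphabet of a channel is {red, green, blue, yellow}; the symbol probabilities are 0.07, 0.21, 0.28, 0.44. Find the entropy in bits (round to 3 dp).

H = −Σ pᵢ log₂ pᵢ.
−0.07·log₂(0.07) = 0.2686
−0.21·log₂(0.21) = 0.4728
−0.28·log₂(0.28) = 0.5142
−0.44·log₂(0.44) = 0.5211
Sum ≈ 1.7767 → 1.777 bits.

1.777 bits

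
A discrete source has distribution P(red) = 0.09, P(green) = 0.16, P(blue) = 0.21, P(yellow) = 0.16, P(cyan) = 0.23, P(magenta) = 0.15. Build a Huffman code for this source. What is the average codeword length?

2.56 bits/symbol

Repeatedly combine the two least-probable nodes; the expected code length is the sum of the merged weights.
merge 9/100 + 3/20 → 6/25
merge 4/25 + 4/25 → 8/25
merge 21/100 + 23/100 → 11/25
merge 6/25 + 8/25 → 14/25
merge 11/25 + 14/25 → 1
L = 6/25 + 8/25 + 11/25 + 14/25 + 1 = 64/25 = 2.56 bits/symbol.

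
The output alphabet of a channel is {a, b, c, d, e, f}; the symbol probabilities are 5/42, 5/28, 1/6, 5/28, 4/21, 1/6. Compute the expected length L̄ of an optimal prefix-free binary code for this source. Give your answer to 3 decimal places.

Repeatedly combine the two least-probable nodes; the expected code length is the sum of the merged weights.
merge 5/42 + 1/6 → 2/7
merge 1/6 + 5/28 → 29/84
merge 5/28 + 4/21 → 31/84
merge 2/7 + 29/84 → 53/84
merge 31/84 + 53/84 → 1
L = 2/7 + 29/84 + 31/84 + 53/84 + 1 = 221/84 ≈ 2.631 bits/symbol.

2.631 bits/symbol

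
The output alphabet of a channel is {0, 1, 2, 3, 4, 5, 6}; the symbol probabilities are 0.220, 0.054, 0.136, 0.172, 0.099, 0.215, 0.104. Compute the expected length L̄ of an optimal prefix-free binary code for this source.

Repeatedly combine the two least-probable nodes; the expected code length is the sum of the merged weights.
merge 27/500 + 99/1000 → 153/1000
merge 13/125 + 17/125 → 6/25
merge 153/1000 + 43/250 → 13/40
merge 43/200 + 11/50 → 87/200
merge 6/25 + 13/40 → 113/200
merge 87/200 + 113/200 → 1
L = 153/1000 + 6/25 + 13/40 + 87/200 + 113/200 + 1 = 1359/500 = 2.718 bits/symbol.

2.718 bits/symbol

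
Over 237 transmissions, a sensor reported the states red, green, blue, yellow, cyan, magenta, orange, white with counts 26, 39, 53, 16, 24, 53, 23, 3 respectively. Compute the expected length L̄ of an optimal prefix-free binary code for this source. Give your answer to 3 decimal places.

Probabilities are the counts divided by 237.
Repeatedly combine the two least-probable nodes; the expected code length is the sum of the merged weights.
merge 1/79 + 16/237 → 19/237
merge 19/237 + 23/237 → 14/79
merge 8/79 + 26/237 → 50/237
merge 13/79 + 14/79 → 27/79
merge 50/237 + 53/237 → 103/237
merge 53/237 + 27/79 → 134/237
merge 103/237 + 134/237 → 1
L = 19/237 + 14/79 + 50/237 + 27/79 + 103/237 + 134/237 + 1 = 222/79 ≈ 2.810 bits/symbol.

2.810 bits/symbol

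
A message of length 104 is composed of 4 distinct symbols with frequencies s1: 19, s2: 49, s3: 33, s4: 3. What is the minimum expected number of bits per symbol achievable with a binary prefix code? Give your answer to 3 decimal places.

1.740 bits/symbol

Probabilities are the counts divided by 104.
Repeatedly combine the two least-probable nodes; the expected code length is the sum of the merged weights.
merge 3/104 + 19/104 → 11/52
merge 11/52 + 33/104 → 55/104
merge 49/104 + 55/104 → 1
L = 11/52 + 55/104 + 1 = 181/104 ≈ 1.740 bits/symbol.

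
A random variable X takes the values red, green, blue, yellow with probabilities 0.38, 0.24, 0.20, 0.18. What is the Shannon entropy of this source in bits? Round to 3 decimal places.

1.934 bits

H = −Σ pᵢ log₂ pᵢ.
−0.38·log₂(0.38) = 0.5305
−0.24·log₂(0.24) = 0.4941
−0.20·log₂(0.20) = 0.4644
−0.18·log₂(0.18) = 0.4453
Sum ≈ 1.9343 → 1.934 bits.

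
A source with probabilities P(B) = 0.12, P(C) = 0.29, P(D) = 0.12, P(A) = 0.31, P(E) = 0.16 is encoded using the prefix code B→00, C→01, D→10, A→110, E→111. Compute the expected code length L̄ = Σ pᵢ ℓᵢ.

2.47 bits/symbol

L̄ = Σ pᵢ·ℓᵢ = 0.12·2 + 0.29·2 + 0.12·2 + 0.31·3 + 0.16·3 = 2.47 bits/symbol.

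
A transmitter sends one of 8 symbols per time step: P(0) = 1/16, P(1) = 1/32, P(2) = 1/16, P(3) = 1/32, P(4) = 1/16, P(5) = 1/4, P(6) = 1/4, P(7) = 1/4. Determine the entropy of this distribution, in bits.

2.5625 bits

Each probability is a power of 1/2, so log₂(1/p) is an integer.
H = Σ p·log₂(1/p) = 1/16·4 + 1/32·5 + 1/16·4 + 1/32·5 + 1/16·4 + 1/4·2 + 1/4·2 + 1/4·2 = 2.5625 bits.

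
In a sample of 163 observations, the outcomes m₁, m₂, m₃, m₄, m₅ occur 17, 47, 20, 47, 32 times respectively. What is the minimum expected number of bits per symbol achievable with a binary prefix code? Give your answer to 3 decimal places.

2.227 bits/symbol

Probabilities are the counts divided by 163.
Repeatedly combine the two least-probable nodes; the expected code length is the sum of the merged weights.
merge 17/163 + 20/163 → 37/163
merge 32/163 + 37/163 → 69/163
merge 47/163 + 47/163 → 94/163
merge 69/163 + 94/163 → 1
L = 37/163 + 69/163 + 94/163 + 1 = 363/163 ≈ 2.227 bits/symbol.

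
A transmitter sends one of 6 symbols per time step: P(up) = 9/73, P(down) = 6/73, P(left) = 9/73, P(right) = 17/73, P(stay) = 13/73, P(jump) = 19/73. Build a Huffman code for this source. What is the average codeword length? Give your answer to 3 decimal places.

2.507 bits/symbol

Repeatedly combine the two least-probable nodes; the expected code length is the sum of the merged weights.
merge 6/73 + 9/73 → 15/73
merge 9/73 + 13/73 → 22/73
merge 15/73 + 17/73 → 32/73
merge 19/73 + 22/73 → 41/73
merge 32/73 + 41/73 → 1
L = 15/73 + 22/73 + 32/73 + 41/73 + 1 = 183/73 ≈ 2.507 bits/symbol.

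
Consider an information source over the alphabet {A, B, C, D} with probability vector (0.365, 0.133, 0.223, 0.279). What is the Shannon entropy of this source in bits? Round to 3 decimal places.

H = −Σ pᵢ log₂ pᵢ.
−0.365·log₂(0.365) = 0.5307
−0.133·log₂(0.133) = 0.3871
−0.223·log₂(0.223) = 0.4828
−0.279·log₂(0.279) = 0.5138
Sum ≈ 1.9144 → 1.914 bits.

1.914 bits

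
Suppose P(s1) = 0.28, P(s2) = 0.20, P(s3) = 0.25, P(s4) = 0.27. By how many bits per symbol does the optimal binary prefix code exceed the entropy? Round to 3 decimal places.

0.011 bits

Entropy H = −Σ p log₂ p ≈ 1.9886 bits.
Huffman merges: 1/5+1/4→9/20; 27/100+7/25→11/20; 9/20+11/20→1. L = 2 ≈ 2.0000.
L − H = 2.0000 − 1.9886 = 0.011 bits.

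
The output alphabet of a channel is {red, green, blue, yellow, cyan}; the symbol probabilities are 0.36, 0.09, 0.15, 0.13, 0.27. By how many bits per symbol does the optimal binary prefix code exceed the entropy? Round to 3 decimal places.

0.074 bits

Entropy H = −Σ p log₂ p ≈ 2.1465 bits.
Huffman merges: 9/100+13/100→11/50; 3/20+11/50→37/100; 27/100+9/25→63/100; 37/100+63/100→1. L = 111/50 ≈ 2.2200.
L − H = 2.2200 − 2.1465 = 0.074 bits.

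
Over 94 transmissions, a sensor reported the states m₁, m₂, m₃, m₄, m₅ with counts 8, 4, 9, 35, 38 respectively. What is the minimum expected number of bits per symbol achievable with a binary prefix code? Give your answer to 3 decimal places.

Probabilities are the counts divided by 94.
Repeatedly combine the two least-probable nodes; the expected code length is the sum of the merged weights.
merge 2/47 + 4/47 → 6/47
merge 9/94 + 6/47 → 21/94
merge 21/94 + 35/94 → 28/47
merge 19/47 + 28/47 → 1
L = 6/47 + 21/94 + 28/47 + 1 = 183/94 ≈ 1.947 bits/symbol.

1.947 bits/symbol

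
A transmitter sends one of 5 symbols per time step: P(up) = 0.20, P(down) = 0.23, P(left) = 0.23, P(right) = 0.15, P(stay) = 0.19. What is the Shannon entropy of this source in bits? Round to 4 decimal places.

H = −Σ pᵢ log₂ pᵢ.
−0.20·log₂(0.20) = 0.4644
−0.23·log₂(0.23) = 0.4877
−0.23·log₂(0.23) = 0.4877
−0.15·log₂(0.15) = 0.4105
−0.19·log₂(0.19) = 0.4552
Sum ≈ 2.3055 → 2.3055 bits.

2.3055 bits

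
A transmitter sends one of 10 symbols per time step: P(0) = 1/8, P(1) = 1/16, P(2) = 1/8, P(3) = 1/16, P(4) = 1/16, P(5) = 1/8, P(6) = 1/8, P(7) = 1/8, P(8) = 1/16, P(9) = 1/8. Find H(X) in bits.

3.25 bits

Each probability is a power of 1/2, so log₂(1/p) is an integer.
H = Σ p·log₂(1/p) = 1/8·3 + 1/16·4 + 1/8·3 + 1/16·4 + 1/16·4 + 1/8·3 + 1/8·3 + 1/8·3 + 1/16·4 + 1/8·3 = 3.25 bits.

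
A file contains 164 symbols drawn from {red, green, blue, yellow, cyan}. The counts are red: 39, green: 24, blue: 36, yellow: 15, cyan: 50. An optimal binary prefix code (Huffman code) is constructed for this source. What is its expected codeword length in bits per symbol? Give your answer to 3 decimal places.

2.238 bits/symbol

Probabilities are the counts divided by 164.
Repeatedly combine the two least-probable nodes; the expected code length is the sum of the merged weights.
merge 15/164 + 6/41 → 39/164
merge 9/41 + 39/164 → 75/164
merge 39/164 + 25/82 → 89/164
merge 75/164 + 89/164 → 1
L = 39/164 + 75/164 + 89/164 + 1 = 367/164 ≈ 2.238 bits/symbol.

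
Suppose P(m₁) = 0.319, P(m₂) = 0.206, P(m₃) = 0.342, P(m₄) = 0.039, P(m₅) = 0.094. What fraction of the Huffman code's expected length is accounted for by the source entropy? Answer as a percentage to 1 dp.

Entropy H = −Σ p log₂ p ≈ 2.0279 bits.
Huffman merges: 39/1000+47/500→133/1000; 133/1000+103/500→339/1000; 319/1000+339/1000→329/500; 171/500+329/500→1. L = 213/100 ≈ 2.1300.
Efficiency = H/L = 2.0279/2.1300 = 95.2%.

95.2%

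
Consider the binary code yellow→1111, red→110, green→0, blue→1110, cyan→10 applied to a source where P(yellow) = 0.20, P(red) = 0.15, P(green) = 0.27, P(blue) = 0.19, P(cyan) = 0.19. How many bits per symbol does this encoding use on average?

2.66 bits/symbol

L̄ = Σ pᵢ·ℓᵢ = 0.20·4 + 0.15·3 + 0.27·1 + 0.19·4 + 0.19·2 = 2.66 bits/symbol.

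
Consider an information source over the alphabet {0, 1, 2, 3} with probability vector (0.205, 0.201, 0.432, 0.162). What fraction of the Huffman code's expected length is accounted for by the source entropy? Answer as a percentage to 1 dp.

Entropy H = −Σ p log₂ p ≈ 1.8825 bits.
Huffman merges: 81/500+201/1000→363/1000; 41/200+363/1000→71/125; 54/125+71/125→1. L = 1931/1000 ≈ 1.9310.
Efficiency = H/L = 1.8825/1.9310 = 97.5%.

97.5%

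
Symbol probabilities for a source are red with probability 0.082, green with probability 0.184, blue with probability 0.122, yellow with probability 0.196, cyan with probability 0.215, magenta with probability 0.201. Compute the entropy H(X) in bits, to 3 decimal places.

2.518 bits

H = −Σ pᵢ log₂ pᵢ.
−0.082·log₂(0.082) = 0.2959
−0.184·log₂(0.184) = 0.4494
−0.122·log₂(0.122) = 0.3703
−0.196·log₂(0.196) = 0.4608
−0.215·log₂(0.215) = 0.4768
−0.201·log₂(0.201) = 0.4653
Sum ≈ 2.5184 → 2.518 bits.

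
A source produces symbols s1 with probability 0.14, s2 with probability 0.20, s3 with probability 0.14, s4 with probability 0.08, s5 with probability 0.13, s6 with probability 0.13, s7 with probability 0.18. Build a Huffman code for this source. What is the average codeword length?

Repeatedly combine the two least-probable nodes; the expected code length is the sum of the merged weights.
merge 2/25 + 13/100 → 21/100
merge 13/100 + 7/50 → 27/100
merge 7/50 + 9/50 → 8/25
merge 1/5 + 21/100 → 41/100
merge 27/100 + 8/25 → 59/100
merge 41/100 + 59/100 → 1
L = 21/100 + 27/100 + 8/25 + 41/100 + 59/100 + 1 = 14/5 = 2.8 bits/symbol.

2.8 bits/symbol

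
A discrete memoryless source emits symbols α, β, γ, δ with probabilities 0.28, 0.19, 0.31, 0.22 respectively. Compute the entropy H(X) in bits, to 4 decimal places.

1.9738 bits

H = −Σ pᵢ log₂ pᵢ.
−0.28·log₂(0.28) = 0.5142
−0.19·log₂(0.19) = 0.4552
−0.31·log₂(0.31) = 0.5238
−0.22·log₂(0.22) = 0.4806
Sum ≈ 1.9738 → 1.9738 bits.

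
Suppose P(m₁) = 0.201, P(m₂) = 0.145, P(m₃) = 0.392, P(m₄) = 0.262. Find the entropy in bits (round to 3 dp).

H = −Σ pᵢ log₂ pᵢ.
−0.201·log₂(0.201) = 0.4653
−0.145·log₂(0.145) = 0.4040
−0.392·log₂(0.392) = 0.5296
−0.262·log₂(0.262) = 0.5063
Sum ≈ 1.9051 → 1.905 bits.

1.905 bits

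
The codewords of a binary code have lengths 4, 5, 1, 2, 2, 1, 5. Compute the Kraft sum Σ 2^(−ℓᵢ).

1.625

With common denominator 2^5 = 32: Σ 2^(−ℓᵢ) = 2/32 + 1/32 + 16/32 + 8/32 + 8/32 + 16/32 + 1/32 = 52/32 = 1.625.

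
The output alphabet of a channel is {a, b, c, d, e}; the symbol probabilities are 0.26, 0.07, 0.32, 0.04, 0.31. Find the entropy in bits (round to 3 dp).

2.009 bits

H = −Σ pᵢ log₂ pᵢ.
−0.26·log₂(0.26) = 0.5053
−0.07·log₂(0.07) = 0.2686
−0.32·log₂(0.32) = 0.5260
−0.04·log₂(0.04) = 0.1858
−0.31·log₂(0.31) = 0.5238
Sum ≈ 2.0094 → 2.009 bits.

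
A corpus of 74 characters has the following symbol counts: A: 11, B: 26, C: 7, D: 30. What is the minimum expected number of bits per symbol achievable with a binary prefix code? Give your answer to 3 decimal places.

Probabilities are the counts divided by 74.
Repeatedly combine the two least-probable nodes; the expected code length is the sum of the merged weights.
merge 7/74 + 11/74 → 9/37
merge 9/37 + 13/37 → 22/37
merge 15/37 + 22/37 → 1
L = 9/37 + 22/37 + 1 = 68/37 ≈ 1.838 bits/symbol.

1.838 bits/symbol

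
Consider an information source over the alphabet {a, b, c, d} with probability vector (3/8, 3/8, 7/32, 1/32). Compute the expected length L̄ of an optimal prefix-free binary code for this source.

1.875 bits/symbol

Repeatedly combine the two least-probable nodes; the expected code length is the sum of the merged weights.
merge 1/32 + 7/32 → 1/4
merge 1/4 + 3/8 → 5/8
merge 3/8 + 5/8 → 1
L = 1/4 + 5/8 + 1 = 15/8 = 1.875 bits/symbol.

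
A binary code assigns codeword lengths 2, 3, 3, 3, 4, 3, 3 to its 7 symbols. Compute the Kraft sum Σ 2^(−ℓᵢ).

With common denominator 2^4 = 16: Σ 2^(−ℓᵢ) = 4/16 + 2/16 + 2/16 + 2/16 + 1/16 + 2/16 + 2/16 = 15/16 = 0.9375.

0.9375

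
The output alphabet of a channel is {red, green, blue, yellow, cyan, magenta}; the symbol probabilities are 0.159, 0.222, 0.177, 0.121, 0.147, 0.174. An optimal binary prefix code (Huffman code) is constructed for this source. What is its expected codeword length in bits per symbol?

Repeatedly combine the two least-probable nodes; the expected code length is the sum of the merged weights.
merge 121/1000 + 147/1000 → 67/250
merge 159/1000 + 87/500 → 333/1000
merge 177/1000 + 111/500 → 399/1000
merge 67/250 + 333/1000 → 601/1000
merge 399/1000 + 601/1000 → 1
L = 67/250 + 333/1000 + 399/1000 + 601/1000 + 1 = 2601/1000 = 2.601 bits/symbol.

2.601 bits/symbol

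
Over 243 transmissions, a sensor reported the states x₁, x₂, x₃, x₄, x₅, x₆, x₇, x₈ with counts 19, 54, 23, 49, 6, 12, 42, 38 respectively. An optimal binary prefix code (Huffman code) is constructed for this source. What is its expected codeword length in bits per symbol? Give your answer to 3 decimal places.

2.802 bits/symbol

Probabilities are the counts divided by 243.
Repeatedly combine the two least-probable nodes; the expected code length is the sum of the merged weights.
merge 2/81 + 4/81 → 2/27
merge 2/27 + 19/243 → 37/243
merge 23/243 + 37/243 → 20/81
merge 38/243 + 14/81 → 80/243
merge 49/243 + 2/9 → 103/243
merge 20/81 + 80/243 → 140/243
merge 103/243 + 140/243 → 1
L = 2/27 + 37/243 + 20/81 + 80/243 + 103/243 + 140/243 + 1 = 227/81 ≈ 2.802 bits/symbol.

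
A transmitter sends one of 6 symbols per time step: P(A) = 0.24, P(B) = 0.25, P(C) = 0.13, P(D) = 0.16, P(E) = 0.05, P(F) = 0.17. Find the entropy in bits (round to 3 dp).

2.450 bits

H = −Σ pᵢ log₂ pᵢ.
−0.24·log₂(0.24) = 0.4941
−0.25·log₂(0.25) = 0.5000
−0.13·log₂(0.13) = 0.3826
−0.16·log₂(0.16) = 0.4230
−0.05·log₂(0.05) = 0.2161
−0.17·log₂(0.17) = 0.4346
Sum ≈ 2.4505 → 2.450 bits.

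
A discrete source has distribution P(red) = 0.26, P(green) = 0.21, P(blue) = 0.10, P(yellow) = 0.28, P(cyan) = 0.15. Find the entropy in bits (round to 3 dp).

H = −Σ pᵢ log₂ pᵢ.
−0.26·log₂(0.26) = 0.5053
−0.21·log₂(0.21) = 0.4728
−0.10·log₂(0.10) = 0.3322
−0.28·log₂(0.28) = 0.5142
−0.15·log₂(0.15) = 0.4105
Sum ≈ 2.2351 → 2.235 bits.

2.235 bits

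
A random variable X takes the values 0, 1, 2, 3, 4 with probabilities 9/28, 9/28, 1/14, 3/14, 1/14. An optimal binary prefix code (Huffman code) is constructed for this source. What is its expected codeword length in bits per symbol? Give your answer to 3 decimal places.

2.143 bits/symbol

Repeatedly combine the two least-probable nodes; the expected code length is the sum of the merged weights.
merge 1/14 + 1/14 → 1/7
merge 1/7 + 3/14 → 5/14
merge 9/28 + 9/28 → 9/14
merge 5/14 + 9/14 → 1
L = 1/7 + 5/14 + 9/14 + 1 = 15/7 ≈ 2.143 bits/symbol.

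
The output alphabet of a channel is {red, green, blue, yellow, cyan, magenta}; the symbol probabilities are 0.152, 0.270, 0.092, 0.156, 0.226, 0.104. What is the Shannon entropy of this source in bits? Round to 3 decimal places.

H = −Σ pᵢ log₂ pᵢ.
−0.152·log₂(0.152) = 0.4131
−0.270·log₂(0.270) = 0.5100
−0.092·log₂(0.092) = 0.3167
−0.156·log₂(0.156) = 0.4181
−0.226·log₂(0.226) = 0.4849
−0.104·log₂(0.104) = 0.3396
Sum ≈ 2.4825 → 2.482 bits.

2.482 bits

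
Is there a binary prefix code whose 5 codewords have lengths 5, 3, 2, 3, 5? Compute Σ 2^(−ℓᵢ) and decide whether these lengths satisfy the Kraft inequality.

0.5625; yes

With common denominator 2^5 = 32: Σ 2^(−ℓᵢ) = 1/32 + 4/32 + 8/32 + 4/32 + 1/32 = 18/32 = 0.5625.
Kraft's inequality requires Σ ≤ 1; here Σ = 0.5625 ≤ 1, so such a prefix code exists.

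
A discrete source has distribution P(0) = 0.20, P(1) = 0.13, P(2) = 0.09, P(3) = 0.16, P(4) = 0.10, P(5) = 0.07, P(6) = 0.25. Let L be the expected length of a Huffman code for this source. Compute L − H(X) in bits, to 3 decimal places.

0.027 bits

Entropy H = −Σ p log₂ p ≈ 2.6834 bits.
Huffman merges: 7/100+9/100→4/25; 1/10+13/100→23/100; 4/25+4/25→8/25; 1/5+23/100→43/100; 1/4+8/25→57/100; 43/100+57/100→1. L = 271/100 ≈ 2.7100.
L − H = 2.7100 − 2.6834 = 0.027 bits.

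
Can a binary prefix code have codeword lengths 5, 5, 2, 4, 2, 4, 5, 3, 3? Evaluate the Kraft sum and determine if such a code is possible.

0.96875; yes

With common denominator 2^5 = 32: Σ 2^(−ℓᵢ) = 1/32 + 1/32 + 8/32 + 2/32 + 8/32 + 2/32 + 1/32 + 4/32 + 4/32 = 31/32 = 0.96875.
Kraft's inequality requires Σ ≤ 1; here Σ = 0.96875 ≤ 1, so such a prefix code exists.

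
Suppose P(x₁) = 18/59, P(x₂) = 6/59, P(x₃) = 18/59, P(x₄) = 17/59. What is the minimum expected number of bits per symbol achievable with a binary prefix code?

2 bits/symbol

Repeatedly combine the two least-probable nodes; the expected code length is the sum of the merged weights.
merge 6/59 + 17/59 → 23/59
merge 18/59 + 18/59 → 36/59
merge 23/59 + 36/59 → 1
L = 23/59 + 36/59 + 1 = 2 bits/symbol.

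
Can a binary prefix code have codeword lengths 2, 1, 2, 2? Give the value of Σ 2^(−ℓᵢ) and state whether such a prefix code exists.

With common denominator 2^2 = 4: Σ 2^(−ℓᵢ) = 1/4 + 2/4 + 1/4 + 1/4 = 5/4 = 1.25.
Kraft's inequality requires Σ ≤ 1; here Σ = 1.25 > 1, so no such prefix code exists.

1.25; no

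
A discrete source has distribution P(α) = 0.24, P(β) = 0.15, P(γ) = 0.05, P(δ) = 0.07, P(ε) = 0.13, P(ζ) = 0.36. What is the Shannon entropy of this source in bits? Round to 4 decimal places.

H = −Σ pᵢ log₂ pᵢ.
−0.24·log₂(0.24) = 0.4941
−0.15·log₂(0.15) = 0.4105
−0.05·log₂(0.05) = 0.2161
−0.07·log₂(0.07) = 0.2686
−0.13·log₂(0.13) = 0.3826
−0.36·log₂(0.36) = 0.5306
Sum ≈ 2.3026 → 2.3026 bits.

2.3026 bits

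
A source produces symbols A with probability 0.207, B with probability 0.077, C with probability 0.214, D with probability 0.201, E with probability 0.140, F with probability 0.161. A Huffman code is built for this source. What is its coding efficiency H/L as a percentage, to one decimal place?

Entropy H = −Σ p log₂ p ≈ 2.5178 bits.
Huffman merges: 77/1000+7/50→217/1000; 161/1000+201/1000→181/500; 207/1000+107/500→421/1000; 217/1000+181/500→579/1000; 421/1000+579/1000→1. L = 2579/1000 ≈ 2.5790.
Efficiency = H/L = 2.5178/2.5790 = 97.6%.

97.6%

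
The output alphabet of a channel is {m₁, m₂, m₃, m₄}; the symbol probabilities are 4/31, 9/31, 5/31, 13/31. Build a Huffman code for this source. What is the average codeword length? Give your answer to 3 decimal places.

Repeatedly combine the two least-probable nodes; the expected code length is the sum of the merged weights.
merge 4/31 + 5/31 → 9/31
merge 9/31 + 9/31 → 18/31
merge 13/31 + 18/31 → 1
L = 9/31 + 18/31 + 1 = 58/31 ≈ 1.871 bits/symbol.

1.871 bits/symbol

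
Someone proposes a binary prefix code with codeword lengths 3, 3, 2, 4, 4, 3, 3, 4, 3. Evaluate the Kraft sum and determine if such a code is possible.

With common denominator 2^4 = 16: Σ 2^(−ℓᵢ) = 2/16 + 2/16 + 4/16 + 1/16 + 1/16 + 2/16 + 2/16 + 1/16 + 2/16 = 17/16 = 1.0625.
Kraft's inequality requires Σ ≤ 1; here Σ = 1.0625 > 1, so no such prefix code exists.

1.0625; no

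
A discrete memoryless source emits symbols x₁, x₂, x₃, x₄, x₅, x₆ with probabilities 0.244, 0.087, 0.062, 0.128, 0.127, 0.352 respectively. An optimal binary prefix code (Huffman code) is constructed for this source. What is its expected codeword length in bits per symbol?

2.404 bits/symbol

Repeatedly combine the two least-probable nodes; the expected code length is the sum of the merged weights.
merge 31/500 + 87/1000 → 149/1000
merge 127/1000 + 16/125 → 51/200
merge 149/1000 + 61/250 → 393/1000
merge 51/200 + 44/125 → 607/1000
merge 393/1000 + 607/1000 → 1
L = 149/1000 + 51/200 + 393/1000 + 607/1000 + 1 = 601/250 = 2.404 bits/symbol.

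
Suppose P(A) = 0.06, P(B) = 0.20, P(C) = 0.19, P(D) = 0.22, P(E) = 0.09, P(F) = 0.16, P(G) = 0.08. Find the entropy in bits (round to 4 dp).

2.6709 bits

H = −Σ pᵢ log₂ pᵢ.
−0.06·log₂(0.06) = 0.2435
−0.20·log₂(0.20) = 0.4644
−0.19·log₂(0.19) = 0.4552
−0.22·log₂(0.22) = 0.4806
−0.09·log₂(0.09) = 0.3127
−0.16·log₂(0.16) = 0.4230
−0.08·log₂(0.08) = 0.2915
Sum ≈ 2.6709 → 2.6709 bits.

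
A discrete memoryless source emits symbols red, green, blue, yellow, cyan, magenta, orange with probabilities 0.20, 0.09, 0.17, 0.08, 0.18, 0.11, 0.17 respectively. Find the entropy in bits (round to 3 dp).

H = −Σ pᵢ log₂ pᵢ.
−0.20·log₂(0.20) = 0.4644
−0.09·log₂(0.09) = 0.3127
−0.17·log₂(0.17) = 0.4346
−0.08·log₂(0.08) = 0.2915
−0.18·log₂(0.18) = 0.4453
−0.11·log₂(0.11) = 0.3503
−0.17·log₂(0.17) = 0.4346
Sum ≈ 2.7333 → 2.733 bits.

2.733 bits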